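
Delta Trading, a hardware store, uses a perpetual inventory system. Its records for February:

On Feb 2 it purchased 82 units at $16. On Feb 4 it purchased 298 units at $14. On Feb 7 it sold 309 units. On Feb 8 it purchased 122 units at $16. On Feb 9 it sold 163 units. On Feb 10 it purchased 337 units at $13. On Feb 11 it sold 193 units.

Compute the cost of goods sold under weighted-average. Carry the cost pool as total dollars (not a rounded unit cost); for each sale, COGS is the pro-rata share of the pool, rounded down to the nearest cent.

After Feb 2: 82 on hand, pool $1,312.00 (≈ $16.0000 each)
After Feb 4: 380 on hand, pool $5,484.00 (≈ $14.4316 each)
Feb 7, sell 309: 309/380 × $5,484.00 → $4,459.35
After Feb 8: 193 on hand, pool $2,976.65 (≈ $15.4231 each)
Feb 9, sell 163: 163/193 × $2,976.65 → $2,513.95
After Feb 10: 367 on hand, pool $4,843.70 (≈ $13.1981 each)
Feb 11, sell 193: 193/367 × $4,843.70 → $2,547.23
Total COGS = $4,459.35 + $2,513.95 + $2,547.23 = $9,520.53
Ending inventory (cost pool remaining) = $2,296.47

COGS = $9,520.53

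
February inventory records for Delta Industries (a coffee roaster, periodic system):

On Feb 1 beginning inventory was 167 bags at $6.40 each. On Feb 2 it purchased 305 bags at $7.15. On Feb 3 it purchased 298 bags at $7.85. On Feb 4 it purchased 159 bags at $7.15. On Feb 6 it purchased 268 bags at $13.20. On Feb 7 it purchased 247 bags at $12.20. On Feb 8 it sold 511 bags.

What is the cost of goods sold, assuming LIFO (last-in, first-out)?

COGS = $6,498.20

Feb 8, 511 sold [LIFO — newest first]: 247 @ $12.20 + 264 @ $13.20 = $6,498.20
Ending inventory: 167 @ $6.40 + 305 @ $7.15 + 298 @ $7.85 + 159 @ $7.15 + 4 @ $13.20 = $6,778.50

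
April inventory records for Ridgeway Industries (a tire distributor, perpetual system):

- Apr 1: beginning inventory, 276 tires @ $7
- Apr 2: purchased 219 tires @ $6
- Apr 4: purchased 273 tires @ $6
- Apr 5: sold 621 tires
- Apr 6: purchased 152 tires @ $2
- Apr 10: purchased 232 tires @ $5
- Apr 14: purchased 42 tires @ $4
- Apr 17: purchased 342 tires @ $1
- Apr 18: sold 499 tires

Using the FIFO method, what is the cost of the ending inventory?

Apr 5, 621 sold [FIFO — oldest first]: 276 @ $7 + 219 @ $6 + 126 @ $6 = $4,002
Apr 18, 499 sold [FIFO — oldest first]: 147 @ $6 + 152 @ $2 + 200 @ $5 = $2,186
Total COGS = $4,002 + $2,186 = $6,188
Ending inventory: 32 @ $5 + 42 @ $4 + 342 @ $1 = $670

Ending inventory = $670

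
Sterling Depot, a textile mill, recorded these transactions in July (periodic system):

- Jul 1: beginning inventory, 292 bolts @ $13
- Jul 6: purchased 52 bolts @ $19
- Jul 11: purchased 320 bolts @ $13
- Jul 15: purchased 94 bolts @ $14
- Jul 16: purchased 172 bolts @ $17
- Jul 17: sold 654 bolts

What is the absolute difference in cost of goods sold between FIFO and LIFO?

FIFO COGS: 292 @ $13 + 52 @ $19 + 310 @ $13 = $8,814
LIFO COGS: 172 @ $17 + 94 @ $14 + 320 @ $13 + 52 @ $19 + 16 @ $13 = $9,596
Difference = |$8,814 − $9,596| = $782

$782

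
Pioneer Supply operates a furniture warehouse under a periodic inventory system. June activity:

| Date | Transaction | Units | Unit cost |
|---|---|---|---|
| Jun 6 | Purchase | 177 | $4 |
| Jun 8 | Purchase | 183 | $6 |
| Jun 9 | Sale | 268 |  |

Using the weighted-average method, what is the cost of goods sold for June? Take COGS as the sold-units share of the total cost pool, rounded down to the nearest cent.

Jun 9, sell 268: 268/360 × $1,806.00 → $1,344.46
Ending inventory (cost pool remaining) = $461.54

COGS = $1,344.46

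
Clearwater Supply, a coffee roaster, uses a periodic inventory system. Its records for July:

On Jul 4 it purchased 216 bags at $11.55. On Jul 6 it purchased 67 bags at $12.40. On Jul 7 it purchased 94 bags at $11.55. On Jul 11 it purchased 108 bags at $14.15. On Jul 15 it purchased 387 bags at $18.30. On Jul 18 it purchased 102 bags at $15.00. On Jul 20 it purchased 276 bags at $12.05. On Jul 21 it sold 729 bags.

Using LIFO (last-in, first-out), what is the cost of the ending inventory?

Ending inventory = $6,598.30

Jul 21, 729 sold [LIFO — newest first]: 276 @ $12.05 + 102 @ $15.00 + 351 @ $18.30 = $11,279.10
Ending inventory: 216 @ $11.55 + 67 @ $12.40 + 94 @ $11.55 + 108 @ $14.15 + 36 @ $18.30 = $6,598.30
Check: goods available $17,877.40 = COGS $11,279.10 + ending $6,598.30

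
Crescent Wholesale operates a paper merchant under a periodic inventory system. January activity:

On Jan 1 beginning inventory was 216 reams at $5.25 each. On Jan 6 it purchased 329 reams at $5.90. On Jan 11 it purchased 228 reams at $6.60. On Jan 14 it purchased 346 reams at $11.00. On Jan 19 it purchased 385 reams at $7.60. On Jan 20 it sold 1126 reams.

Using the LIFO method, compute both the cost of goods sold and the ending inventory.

Jan 20, 1126 sold [LIFO — newest first]: 385 @ $7.60 + 346 @ $11.00 + 228 @ $6.60 + 167 @ $5.90 = $9,222.10
Ending inventory: 216 @ $5.25 + 162 @ $5.90 = $2,089.80
Check: goods available $11,311.90 = COGS $9,222.10 + ending $2,089.80

COGS = $9,222.10; ending inventory = $2,089.80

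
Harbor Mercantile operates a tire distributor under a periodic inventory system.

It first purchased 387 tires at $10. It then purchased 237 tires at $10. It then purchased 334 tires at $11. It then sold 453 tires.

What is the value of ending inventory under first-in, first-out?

Ending inventory = $5,384

Sale 1 (453) [FIFO — oldest first]: 387 @ $10 + 66 @ $10 = $4,530
Ending inventory: 171 @ $10 + 334 @ $11 = $5,384
Check: goods available $9,914 = COGS $4,530 + ending $5,384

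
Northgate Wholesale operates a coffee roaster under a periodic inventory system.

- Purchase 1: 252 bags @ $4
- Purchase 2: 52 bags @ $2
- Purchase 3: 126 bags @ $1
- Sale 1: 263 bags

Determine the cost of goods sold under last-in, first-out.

COGS = $570

Sale 1 (263) [LIFO — newest first]: 126 @ $1 + 52 @ $2 + 85 @ $4 = $570
Ending inventory: 167 @ $4 = $668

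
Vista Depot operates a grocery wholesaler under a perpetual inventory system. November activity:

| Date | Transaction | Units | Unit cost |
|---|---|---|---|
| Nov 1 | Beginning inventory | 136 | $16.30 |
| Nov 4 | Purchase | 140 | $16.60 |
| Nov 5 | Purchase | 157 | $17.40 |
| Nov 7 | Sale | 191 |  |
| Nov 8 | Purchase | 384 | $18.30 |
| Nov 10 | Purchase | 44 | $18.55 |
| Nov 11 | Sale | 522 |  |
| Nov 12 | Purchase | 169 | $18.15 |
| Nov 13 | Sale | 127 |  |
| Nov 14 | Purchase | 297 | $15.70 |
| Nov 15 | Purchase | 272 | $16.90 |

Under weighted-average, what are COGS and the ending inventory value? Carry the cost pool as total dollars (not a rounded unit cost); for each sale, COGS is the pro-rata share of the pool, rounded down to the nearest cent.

After Nov 1: 136 on hand, pool $2,216.80 (≈ $16.3000 each)
After Nov 4: 276 on hand, pool $4,540.80 (≈ $16.4522 each)
After Nov 5: 433 on hand, pool $7,272.60 (≈ $16.7958 each)
Nov 7, sell 191: 191/433 × $7,272.60 → $3,208.00
After Nov 8: 626 on hand, pool $11,091.80 (≈ $17.7185 each)
After Nov 10: 670 on hand, pool $11,908.00 (≈ $17.7731 each)
Nov 11, sell 522: 522/670 × $11,908.00 → $9,277.57
After Nov 12: 317 on hand, pool $5,697.78 (≈ $17.9741 each)
Nov 13, sell 127: 127/317 × $5,697.78 → $2,282.70
After Nov 14: 487 on hand, pool $8,077.98 (≈ $16.5872 each)
After Nov 15: 759 on hand, pool $12,674.78 (≈ $16.6993 each)
Total COGS = $3,208.00 + $9,277.57 + $2,282.70 = $14,768.27
Ending inventory (cost pool remaining) = $12,674.78

COGS = $14,768.27; ending inventory = $12,674.78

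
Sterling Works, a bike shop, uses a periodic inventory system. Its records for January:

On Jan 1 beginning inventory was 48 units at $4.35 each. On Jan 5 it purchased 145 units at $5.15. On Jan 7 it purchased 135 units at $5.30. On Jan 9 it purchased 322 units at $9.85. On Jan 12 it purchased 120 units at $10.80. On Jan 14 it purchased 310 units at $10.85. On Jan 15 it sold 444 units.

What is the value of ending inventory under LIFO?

Jan 15, 444 sold [LIFO — newest first]: 310 @ $10.85 + 120 @ $10.80 + 14 @ $9.85 = $4,797.40
Ending inventory: 48 @ $4.35 + 145 @ $5.15 + 135 @ $5.30 + 308 @ $9.85 = $4,704.85

Ending inventory = $4,704.85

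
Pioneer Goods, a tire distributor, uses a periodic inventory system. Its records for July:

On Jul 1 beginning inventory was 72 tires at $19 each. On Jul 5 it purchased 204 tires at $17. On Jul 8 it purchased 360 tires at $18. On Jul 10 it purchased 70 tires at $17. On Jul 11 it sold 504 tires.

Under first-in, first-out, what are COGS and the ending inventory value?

COGS = $8,940; ending inventory = $3,566

Jul 11, 504 sold [FIFO — oldest first]: 72 @ $19 + 204 @ $17 + 228 @ $18 = $8,940
Ending inventory: 132 @ $18 + 70 @ $17 = $3,566
Check: goods available $12,506 = COGS $8,940 + ending $3,566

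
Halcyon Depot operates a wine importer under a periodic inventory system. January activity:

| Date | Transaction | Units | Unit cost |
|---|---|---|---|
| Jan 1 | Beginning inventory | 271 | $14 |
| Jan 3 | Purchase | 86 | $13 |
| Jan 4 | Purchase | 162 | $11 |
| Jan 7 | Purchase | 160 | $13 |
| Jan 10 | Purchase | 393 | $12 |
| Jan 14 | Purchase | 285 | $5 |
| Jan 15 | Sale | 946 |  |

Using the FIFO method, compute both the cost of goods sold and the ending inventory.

Jan 15, 946 sold [FIFO — oldest first]: 271 @ $14 + 86 @ $13 + 162 @ $11 + 160 @ $13 + 267 @ $12 = $11,978
Ending inventory: 126 @ $12 + 285 @ $5 = $2,937

COGS = $11,978; ending inventory = $2,937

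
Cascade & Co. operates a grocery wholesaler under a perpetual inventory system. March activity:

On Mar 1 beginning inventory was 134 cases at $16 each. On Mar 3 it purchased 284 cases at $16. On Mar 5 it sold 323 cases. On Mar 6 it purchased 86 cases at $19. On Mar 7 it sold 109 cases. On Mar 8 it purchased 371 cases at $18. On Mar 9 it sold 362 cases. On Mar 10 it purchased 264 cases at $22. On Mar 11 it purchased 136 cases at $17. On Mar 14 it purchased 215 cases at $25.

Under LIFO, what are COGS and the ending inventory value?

COGS = $13,686; ending inventory = $14,809

Mar 5, 323 sold [LIFO — newest first]: 284 @ $16 + 39 @ $16 = $5,168
Mar 7, 109 sold [LIFO — newest first]: 86 @ $19 + 23 @ $16 = $2,002
Mar 9, 362 sold [LIFO — newest first]: 362 @ $18 = $6,516
Total COGS = $5,168 + $2,002 + $6,516 = $13,686
Ending inventory: 72 @ $16 + 9 @ $18 + 264 @ $22 + 136 @ $17 + 215 @ $25 = $14,809
Check: goods available $28,495 = COGS $13,686 + ending $14,809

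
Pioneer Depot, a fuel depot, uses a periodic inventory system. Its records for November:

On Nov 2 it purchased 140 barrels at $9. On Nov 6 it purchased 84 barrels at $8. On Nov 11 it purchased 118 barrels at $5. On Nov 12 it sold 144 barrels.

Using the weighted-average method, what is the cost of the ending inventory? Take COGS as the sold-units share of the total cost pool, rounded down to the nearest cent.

Nov 12, sell 144: 144/342 × $2,522.00 → $1,061.89
Ending inventory (cost pool remaining) = $1,460.11
Check: goods available $2,522.00 = COGS $1,061.89 + ending $1,460.11

Ending inventory = $1,460.11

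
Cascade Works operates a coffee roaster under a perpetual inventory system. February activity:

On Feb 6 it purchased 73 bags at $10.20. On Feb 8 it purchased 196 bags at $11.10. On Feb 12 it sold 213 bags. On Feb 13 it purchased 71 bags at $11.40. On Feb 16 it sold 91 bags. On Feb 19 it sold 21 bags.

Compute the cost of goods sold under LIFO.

Feb 12, 213 sold [LIFO — newest first]: 196 @ $11.10 + 17 @ $10.20 = $2,349.00
Feb 16, 91 sold [LIFO — newest first]: 71 @ $11.40 + 20 @ $10.20 = $1,013.40
Feb 19, 21 sold [LIFO — newest first]: 21 @ $10.20 = $214.20
Total COGS = $2,349.00 + $1,013.40 + $214.20 = $3,576.60
Ending inventory: 15 @ $10.20 = $153.00
Check: goods available $3,729.60 = COGS $3,576.60 + ending $153.00

COGS = $3,576.60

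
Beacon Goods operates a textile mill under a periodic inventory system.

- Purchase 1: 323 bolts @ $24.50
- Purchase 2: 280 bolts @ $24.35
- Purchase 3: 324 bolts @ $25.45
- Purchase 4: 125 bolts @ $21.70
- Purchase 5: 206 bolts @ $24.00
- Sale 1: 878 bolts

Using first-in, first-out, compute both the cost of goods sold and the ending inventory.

COGS = $21,730.25; ending inventory = $8,903.55

Sale 1 (878) [FIFO — oldest first]: 323 @ $24.50 + 280 @ $24.35 + 275 @ $25.45 = $21,730.25
Ending inventory: 49 @ $25.45 + 125 @ $21.70 + 206 @ $24.00 = $8,903.55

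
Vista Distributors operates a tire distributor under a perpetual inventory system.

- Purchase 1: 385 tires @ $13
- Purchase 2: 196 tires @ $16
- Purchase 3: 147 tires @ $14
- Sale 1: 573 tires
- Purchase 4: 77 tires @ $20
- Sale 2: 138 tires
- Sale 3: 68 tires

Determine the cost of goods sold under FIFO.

Sale 1 (573) [FIFO — oldest first]: 385 @ $13 + 188 @ $16 = $8,013
Sale 2 (138) [FIFO — oldest first]: 8 @ $16 + 130 @ $14 = $1,948
Sale 3 (68) [FIFO — oldest first]: 17 @ $14 + 51 @ $20 = $1,258
Total COGS = $8,013 + $1,948 + $1,258 = $11,219
Ending inventory: 26 @ $20 = $520

COGS = $11,219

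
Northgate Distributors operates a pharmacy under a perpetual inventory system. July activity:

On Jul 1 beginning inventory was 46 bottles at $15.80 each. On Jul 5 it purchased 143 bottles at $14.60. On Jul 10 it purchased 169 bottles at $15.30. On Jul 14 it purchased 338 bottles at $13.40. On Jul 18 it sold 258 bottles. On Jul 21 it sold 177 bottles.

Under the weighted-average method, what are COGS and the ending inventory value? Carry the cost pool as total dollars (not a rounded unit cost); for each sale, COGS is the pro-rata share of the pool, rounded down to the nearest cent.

After Jul 1: 46 on hand, pool $726.80 (≈ $15.8000 each)
After Jul 5: 189 on hand, pool $2,814.60 (≈ $14.8921 each)
After Jul 10: 358 on hand, pool $5,400.30 (≈ $15.0846 each)
After Jul 14: 696 on hand, pool $9,929.50 (≈ $14.2665 each)
Jul 18, sell 258: 258/696 × $9,929.50 → $3,680.76
Jul 21, sell 177: 177/438 × $6,248.74 → $2,525.17
Total COGS = $3,680.76 + $2,525.17 = $6,205.93
Ending inventory (cost pool remaining) = $3,723.57
Check: goods available $9,929.50 = COGS $6,205.93 + ending $3,723.57

COGS = $6,205.93; ending inventory = $3,723.57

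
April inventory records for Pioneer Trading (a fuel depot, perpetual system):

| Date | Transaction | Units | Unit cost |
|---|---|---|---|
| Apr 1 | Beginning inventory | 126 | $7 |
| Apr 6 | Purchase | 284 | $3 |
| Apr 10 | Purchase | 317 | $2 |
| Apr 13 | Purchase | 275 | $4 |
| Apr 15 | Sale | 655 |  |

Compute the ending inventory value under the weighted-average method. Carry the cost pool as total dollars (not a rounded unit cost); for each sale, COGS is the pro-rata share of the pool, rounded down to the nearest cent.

Ending inventory = $1,201.00

After Apr 1: 126 on hand, pool $882.00 (≈ $7.0000 each)
After Apr 6: 410 on hand, pool $1,734.00 (≈ $4.2293 each)
After Apr 10: 727 on hand, pool $2,368.00 (≈ $3.2572 each)
After Apr 13: 1002 on hand, pool $3,468.00 (≈ $3.4611 each)
Apr 15, sell 655: 655/1002 × $3,468.00 → $2,267.00
Ending inventory (cost pool remaining) = $1,201.00
Check: goods available $3,468.00 = COGS $2,267.00 + ending $1,201.00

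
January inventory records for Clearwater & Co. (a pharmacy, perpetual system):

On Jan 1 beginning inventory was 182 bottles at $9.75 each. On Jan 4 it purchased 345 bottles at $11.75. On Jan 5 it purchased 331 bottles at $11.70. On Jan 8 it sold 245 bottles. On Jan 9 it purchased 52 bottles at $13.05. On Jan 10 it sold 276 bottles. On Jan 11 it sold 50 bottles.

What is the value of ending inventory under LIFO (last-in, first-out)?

Ending inventory = $3,619.25

Jan 8, 245 sold [LIFO — newest first]: 245 @ $11.70 = $2,866.50
Jan 10, 276 sold [LIFO — newest first]: 52 @ $13.05 + 86 @ $11.70 + 138 @ $11.75 = $3,306.30
Jan 11, 50 sold [LIFO — newest first]: 50 @ $11.75 = $587.50
Total COGS = $2,866.50 + $3,306.30 + $587.50 = $6,760.30
Ending inventory: 182 @ $9.75 + 157 @ $11.75 = $3,619.25
Check: goods available $10,379.55 = COGS $6,760.30 + ending $3,619.25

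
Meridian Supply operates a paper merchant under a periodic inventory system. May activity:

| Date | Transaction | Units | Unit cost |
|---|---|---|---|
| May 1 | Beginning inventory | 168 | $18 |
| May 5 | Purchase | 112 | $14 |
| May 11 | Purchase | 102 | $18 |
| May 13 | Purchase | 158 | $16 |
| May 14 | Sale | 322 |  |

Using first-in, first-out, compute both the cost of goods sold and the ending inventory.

May 14, 322 sold [FIFO — oldest first]: 168 @ $18 + 112 @ $14 + 42 @ $18 = $5,348
Ending inventory: 60 @ $18 + 158 @ $16 = $3,608
Check: goods available $8,956 = COGS $5,348 + ending $3,608

COGS = $5,348; ending inventory = $3,608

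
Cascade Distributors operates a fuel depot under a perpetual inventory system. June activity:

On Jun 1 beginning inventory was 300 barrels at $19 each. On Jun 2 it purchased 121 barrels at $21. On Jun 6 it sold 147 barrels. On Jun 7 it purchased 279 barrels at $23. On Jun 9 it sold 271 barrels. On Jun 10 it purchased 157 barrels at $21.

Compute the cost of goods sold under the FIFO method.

COGS = $8,178

Jun 6, 147 sold [FIFO — oldest first]: 147 @ $19 = $2,793
Jun 9, 271 sold [FIFO — oldest first]: 153 @ $19 + 118 @ $21 = $5,385
Total COGS = $2,793 + $5,385 = $8,178
Ending inventory: 3 @ $21 + 279 @ $23 + 157 @ $21 = $9,777
Check: goods available $17,955 = COGS $8,178 + ending $9,777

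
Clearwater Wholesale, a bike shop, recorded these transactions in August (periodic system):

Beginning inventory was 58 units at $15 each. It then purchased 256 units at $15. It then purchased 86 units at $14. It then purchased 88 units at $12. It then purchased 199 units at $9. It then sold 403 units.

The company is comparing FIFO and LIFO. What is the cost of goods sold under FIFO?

FIFO COGS: 58 @ $15 + 256 @ $15 + 86 @ $14 + 3 @ $12 = $5,950
LIFO COGS: 199 @ $9 + 88 @ $12 + 86 @ $14 + 30 @ $15 = $4,501

COGS = $5,950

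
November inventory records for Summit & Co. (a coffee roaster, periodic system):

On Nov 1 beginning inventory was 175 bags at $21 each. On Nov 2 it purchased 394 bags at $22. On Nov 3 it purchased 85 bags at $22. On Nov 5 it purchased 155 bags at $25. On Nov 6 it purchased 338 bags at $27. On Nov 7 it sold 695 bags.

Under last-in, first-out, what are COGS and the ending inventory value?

Nov 7, 695 sold [LIFO — newest first]: 338 @ $27 + 155 @ $25 + 85 @ $22 + 117 @ $22 = $17,445
Ending inventory: 175 @ $21 + 277 @ $22 = $9,769
Check: goods available $27,214 = COGS $17,445 + ending $9,769

COGS = $17,445; ending inventory = $9,769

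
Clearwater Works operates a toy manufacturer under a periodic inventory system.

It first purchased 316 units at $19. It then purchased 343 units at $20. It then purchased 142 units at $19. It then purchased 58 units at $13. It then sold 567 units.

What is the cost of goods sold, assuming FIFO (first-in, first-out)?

Sale 1 (567) [FIFO — oldest first]: 316 @ $19 + 251 @ $20 = $11,024
Ending inventory: 92 @ $20 + 142 @ $19 + 58 @ $13 = $5,292

COGS = $11,024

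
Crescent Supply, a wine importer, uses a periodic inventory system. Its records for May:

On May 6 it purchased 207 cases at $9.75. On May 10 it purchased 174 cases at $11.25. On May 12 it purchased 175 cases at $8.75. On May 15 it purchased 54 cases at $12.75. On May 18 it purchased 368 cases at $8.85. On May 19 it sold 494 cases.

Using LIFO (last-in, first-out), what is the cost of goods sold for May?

COGS = $4,575.30

May 19, 494 sold [LIFO — newest first]: 368 @ $8.85 + 54 @ $12.75 + 72 @ $8.75 = $4,575.30
Ending inventory: 207 @ $9.75 + 174 @ $11.25 + 103 @ $8.75 = $4,877.00
Check: goods available $9,452.30 = COGS $4,575.30 + ending $4,877.00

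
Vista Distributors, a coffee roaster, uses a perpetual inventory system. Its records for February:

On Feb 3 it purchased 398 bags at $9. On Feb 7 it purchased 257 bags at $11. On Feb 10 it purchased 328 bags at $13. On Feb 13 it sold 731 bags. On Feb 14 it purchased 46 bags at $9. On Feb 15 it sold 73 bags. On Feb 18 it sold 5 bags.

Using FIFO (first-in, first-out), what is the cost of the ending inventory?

Ending inventory = $2,676

Feb 13, 731 sold [FIFO — oldest first]: 398 @ $9 + 257 @ $11 + 76 @ $13 = $7,397
Feb 15, 73 sold [FIFO — oldest first]: 73 @ $13 = $949
Feb 18, 5 sold [FIFO — oldest first]: 5 @ $13 = $65
Total COGS = $7,397 + $949 + $65 = $8,411
Ending inventory: 174 @ $13 + 46 @ $9 = $2,676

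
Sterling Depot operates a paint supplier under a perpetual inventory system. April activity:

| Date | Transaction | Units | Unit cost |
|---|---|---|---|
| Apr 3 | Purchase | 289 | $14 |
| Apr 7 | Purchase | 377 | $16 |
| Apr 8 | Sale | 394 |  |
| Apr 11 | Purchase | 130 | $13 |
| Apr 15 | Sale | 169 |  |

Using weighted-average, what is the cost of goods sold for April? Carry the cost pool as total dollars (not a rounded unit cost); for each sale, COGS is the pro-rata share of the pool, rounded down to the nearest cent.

After Apr 3: 289 on hand, pool $4,046.00 (≈ $14.0000 each)
After Apr 7: 666 on hand, pool $10,078.00 (≈ $15.1321 each)
Apr 8, sell 394: 394/666 × $10,078.00 → $5,962.06
After Apr 11: 402 on hand, pool $5,805.94 (≈ $14.4426 each)
Apr 15, sell 169: 169/402 × $5,805.94 → $2,440.80
Total COGS = $5,962.06 + $2,440.80 = $8,402.86
Ending inventory (cost pool remaining) = $3,365.14

COGS = $8,402.86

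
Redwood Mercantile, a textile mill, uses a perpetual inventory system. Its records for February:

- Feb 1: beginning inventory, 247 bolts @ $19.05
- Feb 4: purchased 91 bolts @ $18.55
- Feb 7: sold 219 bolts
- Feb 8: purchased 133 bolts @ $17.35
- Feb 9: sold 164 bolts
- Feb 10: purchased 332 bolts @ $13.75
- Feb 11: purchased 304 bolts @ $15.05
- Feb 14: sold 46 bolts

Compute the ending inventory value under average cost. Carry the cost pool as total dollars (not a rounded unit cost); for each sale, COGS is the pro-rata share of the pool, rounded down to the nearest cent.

Ending inventory = $10,050.19

After Feb 1: 247 on hand, pool $4,705.35 (≈ $19.0500 each)
After Feb 4: 338 on hand, pool $6,393.40 (≈ $18.9154 each)
Feb 7, sell 219: 219/338 × $6,393.40 → $4,142.46
After Feb 8: 252 on hand, pool $4,558.49 (≈ $18.0892 each)
Feb 9, sell 164: 164/252 × $4,558.49 → $2,966.63
After Feb 10: 420 on hand, pool $6,156.86 (≈ $14.6592 each)
After Feb 11: 724 on hand, pool $10,732.06 (≈ $14.8233 each)
Feb 14, sell 46: 46/724 × $10,732.06 → $681.87
Total COGS = $4,142.46 + $2,966.63 + $681.87 = $7,790.96
Ending inventory (cost pool remaining) = $10,050.19
Check: goods available $17,841.15 = COGS $7,790.96 + ending $10,050.19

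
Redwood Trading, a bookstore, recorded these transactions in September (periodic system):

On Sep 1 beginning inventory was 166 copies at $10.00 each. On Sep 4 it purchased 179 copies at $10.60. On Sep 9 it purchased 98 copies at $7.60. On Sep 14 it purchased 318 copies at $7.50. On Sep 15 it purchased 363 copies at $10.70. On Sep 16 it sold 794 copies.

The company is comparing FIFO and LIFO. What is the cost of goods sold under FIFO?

COGS = $7,040.30

FIFO COGS: 166 @ $10.00 + 179 @ $10.60 + 98 @ $7.60 + 318 @ $7.50 + 33 @ $10.70 = $7,040.30
LIFO COGS: 363 @ $10.70 + 318 @ $7.50 + 98 @ $7.60 + 15 @ $10.60 = $7,172.90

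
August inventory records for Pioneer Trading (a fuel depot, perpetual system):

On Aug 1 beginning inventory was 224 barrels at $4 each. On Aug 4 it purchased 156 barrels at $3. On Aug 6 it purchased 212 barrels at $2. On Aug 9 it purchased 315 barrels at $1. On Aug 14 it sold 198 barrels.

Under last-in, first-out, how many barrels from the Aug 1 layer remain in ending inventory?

Aug 14, 198 sold [LIFO — newest first]: 198 @ $1 = $198
Ending inventory: 224 @ $4 + 156 @ $3 + 212 @ $2 + 117 @ $1 = $1,905
Check: goods available $2,103 = COGS $198 + ending $1,905

224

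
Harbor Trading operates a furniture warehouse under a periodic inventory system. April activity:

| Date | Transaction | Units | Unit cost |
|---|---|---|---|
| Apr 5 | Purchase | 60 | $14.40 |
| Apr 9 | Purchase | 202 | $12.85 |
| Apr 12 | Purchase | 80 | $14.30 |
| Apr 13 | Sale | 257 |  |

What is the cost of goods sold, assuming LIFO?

Apr 13, 257 sold [LIFO — newest first]: 80 @ $14.30 + 177 @ $12.85 = $3,418.45
Ending inventory: 60 @ $14.40 + 25 @ $12.85 = $1,185.25
Check: goods available $4,603.70 = COGS $3,418.45 + ending $1,185.25

COGS = $3,418.45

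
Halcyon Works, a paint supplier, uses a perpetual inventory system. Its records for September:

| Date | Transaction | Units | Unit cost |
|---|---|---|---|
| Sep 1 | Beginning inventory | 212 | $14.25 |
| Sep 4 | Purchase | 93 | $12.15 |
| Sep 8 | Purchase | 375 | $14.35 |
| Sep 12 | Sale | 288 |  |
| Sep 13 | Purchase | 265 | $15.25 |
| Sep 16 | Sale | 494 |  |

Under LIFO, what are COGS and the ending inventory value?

Sep 12, 288 sold [LIFO — newest first]: 288 @ $14.35 = $4,132.80
Sep 16, 494 sold [LIFO — newest first]: 265 @ $15.25 + 87 @ $14.35 + 93 @ $12.15 + 49 @ $14.25 = $7,117.90
Total COGS = $4,132.80 + $7,117.90 = $11,250.70
Ending inventory: 163 @ $14.25 = $2,322.75
Check: goods available $13,573.45 = COGS $11,250.70 + ending $2,322.75

COGS = $11,250.70; ending inventory = $2,322.75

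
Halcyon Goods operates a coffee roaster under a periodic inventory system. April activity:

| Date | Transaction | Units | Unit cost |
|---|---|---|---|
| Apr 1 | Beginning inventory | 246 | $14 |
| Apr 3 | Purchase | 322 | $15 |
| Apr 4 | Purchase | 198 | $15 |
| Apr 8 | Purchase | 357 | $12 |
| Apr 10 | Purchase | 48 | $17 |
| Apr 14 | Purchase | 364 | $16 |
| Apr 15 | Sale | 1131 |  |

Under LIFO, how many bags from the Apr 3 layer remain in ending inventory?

158

Apr 15, 1131 sold [LIFO — newest first]: 364 @ $16 + 48 @ $17 + 357 @ $12 + 198 @ $15 + 164 @ $15 = $16,354
Ending inventory: 246 @ $14 + 158 @ $15 = $5,814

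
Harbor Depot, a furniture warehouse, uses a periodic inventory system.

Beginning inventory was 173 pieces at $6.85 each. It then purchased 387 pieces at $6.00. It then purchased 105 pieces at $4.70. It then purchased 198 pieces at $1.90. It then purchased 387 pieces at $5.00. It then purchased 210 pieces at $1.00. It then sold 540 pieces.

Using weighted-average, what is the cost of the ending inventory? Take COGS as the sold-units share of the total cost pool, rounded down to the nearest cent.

Ending inventory = $4,109.60

Sale 1, sell 540: 540/1460 × $6,521.75 → $2,412.15
Ending inventory (cost pool remaining) = $4,109.60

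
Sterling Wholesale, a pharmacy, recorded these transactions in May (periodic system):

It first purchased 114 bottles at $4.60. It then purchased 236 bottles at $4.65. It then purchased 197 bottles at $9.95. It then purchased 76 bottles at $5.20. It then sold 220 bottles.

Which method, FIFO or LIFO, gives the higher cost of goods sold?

FIFO COGS: 114 @ $4.60 + 106 @ $4.65 = $1,017.30
LIFO COGS: 76 @ $5.20 + 144 @ $9.95 = $1,828.00

LIFO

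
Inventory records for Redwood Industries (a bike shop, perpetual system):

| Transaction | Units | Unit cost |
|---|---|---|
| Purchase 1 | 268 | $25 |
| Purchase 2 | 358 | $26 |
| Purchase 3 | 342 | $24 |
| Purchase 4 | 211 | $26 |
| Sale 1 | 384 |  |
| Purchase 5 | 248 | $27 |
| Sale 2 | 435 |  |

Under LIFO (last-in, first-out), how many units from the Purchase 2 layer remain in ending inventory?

Sale 1 (384) [LIFO — newest first]: 211 @ $26 + 173 @ $24 = $9,638
Sale 2 (435) [LIFO — newest first]: 248 @ $27 + 169 @ $24 + 18 @ $26 = $11,220
Total COGS = $9,638 + $11,220 = $20,858
Ending inventory: 268 @ $25 + 340 @ $26 = $15,540

340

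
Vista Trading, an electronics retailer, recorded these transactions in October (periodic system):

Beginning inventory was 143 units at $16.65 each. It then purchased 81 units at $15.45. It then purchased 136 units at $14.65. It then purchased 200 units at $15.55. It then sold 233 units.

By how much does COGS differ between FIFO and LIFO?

$170.80

FIFO COGS: 143 @ $16.65 + 81 @ $15.45 + 9 @ $14.65 = $3,764.25
LIFO COGS: 200 @ $15.55 + 33 @ $14.65 = $3,593.45
Difference = |$3,764.25 − $3,593.45| = $170.80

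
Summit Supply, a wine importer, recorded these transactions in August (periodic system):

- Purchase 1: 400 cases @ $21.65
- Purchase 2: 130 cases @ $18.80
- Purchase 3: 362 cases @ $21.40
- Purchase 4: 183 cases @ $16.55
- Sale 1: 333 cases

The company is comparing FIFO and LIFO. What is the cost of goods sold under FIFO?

FIFO COGS: 333 @ $21.65 = $7,209.45
LIFO COGS: 183 @ $16.55 + 150 @ $21.40 = $6,238.65

COGS = $7,209.45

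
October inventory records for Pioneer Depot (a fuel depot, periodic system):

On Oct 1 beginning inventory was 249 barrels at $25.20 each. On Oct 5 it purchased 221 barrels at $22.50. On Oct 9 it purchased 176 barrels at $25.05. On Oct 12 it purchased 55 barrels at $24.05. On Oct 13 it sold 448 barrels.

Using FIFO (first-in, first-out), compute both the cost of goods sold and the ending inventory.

COGS = $10,752.30; ending inventory = $6,226.55

Oct 13, 448 sold [FIFO — oldest first]: 249 @ $25.20 + 199 @ $22.50 = $10,752.30
Ending inventory: 22 @ $22.50 + 176 @ $25.05 + 55 @ $24.05 = $6,226.55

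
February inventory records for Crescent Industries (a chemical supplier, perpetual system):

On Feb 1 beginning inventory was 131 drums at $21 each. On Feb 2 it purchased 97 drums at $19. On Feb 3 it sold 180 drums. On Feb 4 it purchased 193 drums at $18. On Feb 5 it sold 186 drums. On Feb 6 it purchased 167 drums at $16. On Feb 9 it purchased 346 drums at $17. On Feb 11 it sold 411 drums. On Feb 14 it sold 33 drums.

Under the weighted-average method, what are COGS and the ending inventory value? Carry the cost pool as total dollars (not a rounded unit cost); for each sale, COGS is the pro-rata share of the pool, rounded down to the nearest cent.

After Feb 1: 131 on hand, pool $2,751.00 (≈ $21.0000 each)
After Feb 2: 228 on hand, pool $4,594.00 (≈ $20.1491 each)
Feb 3, sell 180: 180/228 × $4,594.00 → $3,626.84
After Feb 4: 241 on hand, pool $4,441.16 (≈ $18.4280 each)
Feb 5, sell 186: 186/241 × $4,441.16 → $3,427.61
After Feb 6: 222 on hand, pool $3,685.55 (≈ $16.6016 each)
After Feb 9: 568 on hand, pool $9,567.55 (≈ $16.8443 each)
Feb 11, sell 411: 411/568 × $9,567.55 → $6,922.99
Feb 14, sell 33: 33/157 × $2,644.56 → $555.86
Total COGS = $3,626.84 + $3,427.61 + $6,922.99 + $555.86 = $14,533.30
Ending inventory (cost pool remaining) = $2,088.70

COGS = $14,533.30; ending inventory = $2,088.70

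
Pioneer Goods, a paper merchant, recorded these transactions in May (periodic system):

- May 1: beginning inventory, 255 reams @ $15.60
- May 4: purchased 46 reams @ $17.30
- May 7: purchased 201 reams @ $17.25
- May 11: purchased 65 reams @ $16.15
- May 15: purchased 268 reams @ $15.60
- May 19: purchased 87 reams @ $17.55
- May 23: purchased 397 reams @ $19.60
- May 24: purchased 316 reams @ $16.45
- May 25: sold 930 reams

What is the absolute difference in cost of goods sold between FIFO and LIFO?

FIFO COGS: 255 @ $15.60 + 46 @ $17.30 + 201 @ $17.25 + 65 @ $16.15 + 268 @ $15.60 + 87 @ $17.55 + 8 @ $19.60 = $15,155.25
LIFO COGS: 316 @ $16.45 + 397 @ $19.60 + 87 @ $17.55 + 130 @ $15.60 = $16,534.25
Difference = |$15,155.25 − $16,534.25| = $1,379.00

$1,379.00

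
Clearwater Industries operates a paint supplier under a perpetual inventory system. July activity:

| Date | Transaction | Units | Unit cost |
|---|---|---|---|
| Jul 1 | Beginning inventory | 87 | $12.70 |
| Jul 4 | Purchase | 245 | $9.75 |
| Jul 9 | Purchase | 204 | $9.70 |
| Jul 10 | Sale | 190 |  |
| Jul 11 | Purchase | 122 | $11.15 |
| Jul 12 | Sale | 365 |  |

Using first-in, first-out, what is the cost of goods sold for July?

COGS = $5,684.30

Jul 10, 190 sold [FIFO — oldest first]: 87 @ $12.70 + 103 @ $9.75 = $2,109.15
Jul 12, 365 sold [FIFO — oldest first]: 142 @ $9.75 + 204 @ $9.70 + 19 @ $11.15 = $3,575.15
Total COGS = $2,109.15 + $3,575.15 = $5,684.30
Ending inventory: 103 @ $11.15 = $1,148.45
Check: goods available $6,832.75 = COGS $5,684.30 + ending $1,148.45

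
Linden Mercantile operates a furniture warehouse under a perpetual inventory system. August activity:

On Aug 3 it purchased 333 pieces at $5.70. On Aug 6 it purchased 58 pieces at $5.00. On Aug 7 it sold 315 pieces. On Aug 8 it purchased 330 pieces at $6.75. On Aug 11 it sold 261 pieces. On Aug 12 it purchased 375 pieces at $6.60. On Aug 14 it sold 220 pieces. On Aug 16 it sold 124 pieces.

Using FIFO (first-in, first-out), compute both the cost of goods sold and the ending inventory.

Aug 7, 315 sold [FIFO — oldest first]: 315 @ $5.70 = $1,795.50
Aug 11, 261 sold [FIFO — oldest first]: 18 @ $5.70 + 58 @ $5.00 + 185 @ $6.75 = $1,641.35
Aug 14, 220 sold [FIFO — oldest first]: 145 @ $6.75 + 75 @ $6.60 = $1,473.75
Aug 16, 124 sold [FIFO — oldest first]: 124 @ $6.60 = $818.40
Total COGS = $1,795.50 + $1,641.35 + $1,473.75 + $818.40 = $5,729.00
Ending inventory: 176 @ $6.60 = $1,161.60

COGS = $5,729.00; ending inventory = $1,161.60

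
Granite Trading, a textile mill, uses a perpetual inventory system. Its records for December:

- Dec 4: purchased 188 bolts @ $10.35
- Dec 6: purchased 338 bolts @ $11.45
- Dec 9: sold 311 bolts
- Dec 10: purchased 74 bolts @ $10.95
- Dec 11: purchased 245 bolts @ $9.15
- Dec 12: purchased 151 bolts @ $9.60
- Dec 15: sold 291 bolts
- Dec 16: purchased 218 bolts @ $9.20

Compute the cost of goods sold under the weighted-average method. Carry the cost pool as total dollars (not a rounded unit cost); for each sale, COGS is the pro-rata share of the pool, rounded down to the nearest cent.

COGS = $6,360.93

After Dec 4: 188 on hand, pool $1,945.80 (≈ $10.3500 each)
After Dec 6: 526 on hand, pool $5,815.90 (≈ $11.0568 each)
Dec 9, sell 311: 311/526 × $5,815.90 → $3,438.67
After Dec 10: 289 on hand, pool $3,187.53 (≈ $11.0295 each)
After Dec 11: 534 on hand, pool $5,429.28 (≈ $10.1672 each)
After Dec 12: 685 on hand, pool $6,878.88 (≈ $10.0422 each)
Dec 15, sell 291: 291/685 × $6,878.88 → $2,922.26
After Dec 16: 612 on hand, pool $5,962.22 (≈ $9.7422 each)
Total COGS = $3,438.67 + $2,922.26 = $6,360.93
Ending inventory (cost pool remaining) = $5,962.22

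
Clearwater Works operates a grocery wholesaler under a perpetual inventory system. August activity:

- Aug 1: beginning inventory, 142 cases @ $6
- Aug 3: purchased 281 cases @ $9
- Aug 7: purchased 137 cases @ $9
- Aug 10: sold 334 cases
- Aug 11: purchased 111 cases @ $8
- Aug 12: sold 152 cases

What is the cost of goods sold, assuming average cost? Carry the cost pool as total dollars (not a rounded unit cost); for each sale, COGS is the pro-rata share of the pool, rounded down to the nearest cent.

After Aug 1: 142 on hand, pool $852.00 (≈ $6.0000 each)
After Aug 3: 423 on hand, pool $3,381.00 (≈ $7.9929 each)
After Aug 7: 560 on hand, pool $4,614.00 (≈ $8.2393 each)
Aug 10, sell 334: 334/560 × $4,614.00 → $2,751.92
After Aug 11: 337 on hand, pool $2,750.08 (≈ $8.1605 each)
Aug 12, sell 152: 152/337 × $2,750.08 → $1,240.39
Total COGS = $2,751.92 + $1,240.39 = $3,992.31
Ending inventory (cost pool remaining) = $1,509.69

COGS = $3,992.31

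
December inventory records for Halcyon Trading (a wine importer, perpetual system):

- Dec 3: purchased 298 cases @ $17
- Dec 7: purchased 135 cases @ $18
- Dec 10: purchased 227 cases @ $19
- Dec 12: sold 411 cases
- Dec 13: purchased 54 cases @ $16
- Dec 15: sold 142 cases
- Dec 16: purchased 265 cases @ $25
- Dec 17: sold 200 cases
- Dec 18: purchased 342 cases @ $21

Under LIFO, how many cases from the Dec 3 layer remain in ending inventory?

161

Dec 12, 411 sold [LIFO — newest first]: 227 @ $19 + 135 @ $18 + 49 @ $17 = $7,576
Dec 15, 142 sold [LIFO — newest first]: 54 @ $16 + 88 @ $17 = $2,360
Dec 17, 200 sold [LIFO — newest first]: 200 @ $25 = $5,000
Total COGS = $7,576 + $2,360 + $5,000 = $14,936
Ending inventory: 161 @ $17 + 65 @ $25 + 342 @ $21 = $11,544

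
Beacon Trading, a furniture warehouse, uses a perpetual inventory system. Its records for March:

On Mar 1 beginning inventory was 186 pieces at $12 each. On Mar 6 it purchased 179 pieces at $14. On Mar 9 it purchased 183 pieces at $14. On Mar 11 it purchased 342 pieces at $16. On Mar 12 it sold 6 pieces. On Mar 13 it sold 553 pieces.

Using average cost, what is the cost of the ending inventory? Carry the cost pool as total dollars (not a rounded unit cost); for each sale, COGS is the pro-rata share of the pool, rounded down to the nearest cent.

After Mar 1: 186 on hand, pool $2,232.00 (≈ $12.0000 each)
After Mar 6: 365 on hand, pool $4,738.00 (≈ $12.9808 each)
After Mar 9: 548 on hand, pool $7,300.00 (≈ $13.3212 each)
After Mar 11: 890 on hand, pool $12,772.00 (≈ $14.3506 each)
Mar 12, sell 6: 6/890 × $12,772.00 → $86.10
Mar 13, sell 553: 553/884 × $12,685.90 → $7,935.86
Total COGS = $86.10 + $7,935.86 = $8,021.96
Ending inventory (cost pool remaining) = $4,750.04

Ending inventory = $4,750.04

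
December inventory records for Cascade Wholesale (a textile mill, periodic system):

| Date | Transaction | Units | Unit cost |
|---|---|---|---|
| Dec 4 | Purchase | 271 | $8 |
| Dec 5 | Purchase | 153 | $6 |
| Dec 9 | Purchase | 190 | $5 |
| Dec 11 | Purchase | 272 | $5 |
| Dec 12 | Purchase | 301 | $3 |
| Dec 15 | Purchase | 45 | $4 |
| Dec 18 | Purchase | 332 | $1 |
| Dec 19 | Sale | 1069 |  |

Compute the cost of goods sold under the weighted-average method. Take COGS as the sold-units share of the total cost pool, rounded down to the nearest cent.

Dec 19, sell 1069: 1069/1564 × $6,811.00 → $4,655.34
Ending inventory (cost pool remaining) = $2,155.66

COGS = $4,655.34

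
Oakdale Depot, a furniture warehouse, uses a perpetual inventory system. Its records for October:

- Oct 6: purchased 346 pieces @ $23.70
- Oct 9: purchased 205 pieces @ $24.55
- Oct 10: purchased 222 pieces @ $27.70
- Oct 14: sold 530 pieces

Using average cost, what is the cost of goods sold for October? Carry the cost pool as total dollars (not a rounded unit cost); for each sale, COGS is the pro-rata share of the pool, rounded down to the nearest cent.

COGS = $13,289.32

After Oct 6: 346 on hand, pool $8,200.20 (≈ $23.7000 each)
After Oct 9: 551 on hand, pool $13,232.95 (≈ $24.0162 each)
After Oct 10: 773 on hand, pool $19,382.35 (≈ $25.0742 each)
Oct 14, sell 530: 530/773 × $19,382.35 → $13,289.32
Ending inventory (cost pool remaining) = $6,093.03
Check: goods available $19,382.35 = COGS $13,289.32 + ending $6,093.03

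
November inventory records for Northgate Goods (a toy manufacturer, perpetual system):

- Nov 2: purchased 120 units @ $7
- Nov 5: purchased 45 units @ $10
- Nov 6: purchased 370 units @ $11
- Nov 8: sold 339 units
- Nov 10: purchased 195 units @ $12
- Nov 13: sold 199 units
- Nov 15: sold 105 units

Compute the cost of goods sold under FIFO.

COGS = $6,656

Nov 8, 339 sold [FIFO — oldest first]: 120 @ $7 + 45 @ $10 + 174 @ $11 = $3,204
Nov 13, 199 sold [FIFO — oldest first]: 196 @ $11 + 3 @ $12 = $2,192
Nov 15, 105 sold [FIFO — oldest first]: 105 @ $12 = $1,260
Total COGS = $3,204 + $2,192 + $1,260 = $6,656
Ending inventory: 87 @ $12 = $1,044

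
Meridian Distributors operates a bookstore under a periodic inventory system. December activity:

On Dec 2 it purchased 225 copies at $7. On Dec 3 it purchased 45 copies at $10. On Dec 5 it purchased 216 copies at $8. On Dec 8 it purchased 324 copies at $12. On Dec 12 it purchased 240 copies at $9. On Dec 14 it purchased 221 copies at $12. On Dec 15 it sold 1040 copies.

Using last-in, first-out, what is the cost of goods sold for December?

Dec 15, 1040 sold [LIFO — newest first]: 221 @ $12 + 240 @ $9 + 324 @ $12 + 216 @ $8 + 39 @ $10 = $10,818
Ending inventory: 225 @ $7 + 6 @ $10 = $1,635
Check: goods available $12,453 = COGS $10,818 + ending $1,635

COGS = $10,818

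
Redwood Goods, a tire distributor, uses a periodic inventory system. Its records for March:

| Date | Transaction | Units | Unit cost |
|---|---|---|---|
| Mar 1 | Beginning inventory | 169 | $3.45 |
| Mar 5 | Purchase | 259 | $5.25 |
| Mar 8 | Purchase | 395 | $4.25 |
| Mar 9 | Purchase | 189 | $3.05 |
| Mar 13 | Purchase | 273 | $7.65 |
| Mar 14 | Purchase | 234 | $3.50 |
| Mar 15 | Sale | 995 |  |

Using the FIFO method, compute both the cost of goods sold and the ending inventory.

Mar 15, 995 sold [FIFO — oldest first]: 169 @ $3.45 + 259 @ $5.25 + 395 @ $4.25 + 172 @ $3.05 = $4,146.15
Ending inventory: 17 @ $3.05 + 273 @ $7.65 + 234 @ $3.50 = $2,959.30

COGS = $4,146.15; ending inventory = $2,959.30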